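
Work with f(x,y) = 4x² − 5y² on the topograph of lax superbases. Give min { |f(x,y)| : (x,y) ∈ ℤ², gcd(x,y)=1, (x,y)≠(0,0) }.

descent: ρ → (-5,0,4)
descent: ρ → (4,8,-1)  [lands on river]
river: ρ → (-1,8,4)
closes: descent 2, river 2
min |a| on river = 1

1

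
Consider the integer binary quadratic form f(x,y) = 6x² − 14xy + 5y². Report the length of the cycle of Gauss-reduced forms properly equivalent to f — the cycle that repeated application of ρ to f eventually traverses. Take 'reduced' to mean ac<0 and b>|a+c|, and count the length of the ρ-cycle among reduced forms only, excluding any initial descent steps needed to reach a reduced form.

D = 76, ⌊√D⌋ = 8
descent: ρ → (5,4,-3)  [lands on river]
river: ρ → (-3,8,1)
river: ρ → (1,8,-3)
river: ρ → (-3,4,5)
river: ρ → (5,6,-2)
river: ρ → (-2,6,5)
ρ-cycle length = 6 (tail of 1 descent step not counted)

6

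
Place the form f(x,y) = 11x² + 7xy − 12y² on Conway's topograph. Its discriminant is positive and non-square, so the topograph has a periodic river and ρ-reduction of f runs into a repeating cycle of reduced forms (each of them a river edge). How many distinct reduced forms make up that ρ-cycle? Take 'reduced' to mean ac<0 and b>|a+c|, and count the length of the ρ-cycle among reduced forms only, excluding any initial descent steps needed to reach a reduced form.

D = 577, ⌊√D⌋ = 24
river: ρ → (-12,17,6)
river: ρ → (6,19,-9)
river: ρ → (-9,17,8)
river: ρ → (8,15,-11)
river: ρ → (-11,7,12)
river: ρ → (12,17,-6)
river: ρ → (-6,19,9)
river: ρ → (9,17,-8)
river: ρ → (-8,15,11)
river: ρ → (11,7,-12)
ρ-cycle length = 10 (tail of 0 descent steps not counted)

10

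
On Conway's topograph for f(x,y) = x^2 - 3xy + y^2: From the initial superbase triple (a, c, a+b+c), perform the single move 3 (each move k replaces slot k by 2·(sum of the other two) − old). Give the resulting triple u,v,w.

start (1,1,-1) = (f(1,0),f(0,1),f(1,1))
replace slot 3: 2·(1+1) − (-1) = 5 → (1,1,5)

1,1,5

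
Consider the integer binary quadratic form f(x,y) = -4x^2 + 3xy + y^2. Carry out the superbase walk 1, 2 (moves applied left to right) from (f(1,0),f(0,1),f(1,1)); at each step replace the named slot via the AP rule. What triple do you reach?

start (-4,1,0) = (f(1,0),f(0,1),f(1,1))
replace slot 1: 2·(1+0) − (-4) = 6 → (6,1,0)
replace slot 2: 2·(6+0) − 1 = 11 → (6,11,0)

6,11,0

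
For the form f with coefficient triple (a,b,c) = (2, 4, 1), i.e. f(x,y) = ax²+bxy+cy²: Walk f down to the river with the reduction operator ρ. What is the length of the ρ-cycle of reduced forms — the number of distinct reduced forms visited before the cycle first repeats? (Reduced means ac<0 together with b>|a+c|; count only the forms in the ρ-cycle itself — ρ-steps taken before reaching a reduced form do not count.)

D = 8, ⌊√D⌋ = 2
descent: ρ → (1,2,-1)  [lands on river]
river: ρ → (-1,2,1)
ρ-cycle length = 2 (tail of 1 descent step not counted)

2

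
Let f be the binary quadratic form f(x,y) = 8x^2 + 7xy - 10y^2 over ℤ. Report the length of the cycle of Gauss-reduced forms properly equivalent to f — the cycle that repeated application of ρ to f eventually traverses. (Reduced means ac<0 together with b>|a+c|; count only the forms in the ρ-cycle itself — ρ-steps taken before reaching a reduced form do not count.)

D = 369, ⌊√D⌋ = 19
river: ρ → (-10,13,5)
river: ρ → (5,17,-4)
river: ρ → (-4,15,9)
river: ρ → (9,3,-10)
river: ρ → (-10,17,2)
river: ρ → (2,19,-1)
river: ρ → (-1,19,2)
river: ρ → (2,17,-10)
river: ρ → (-10,3,9)
river: ρ → (9,15,-4)
river: ρ → (-4,17,5)
river: ρ → (5,13,-10)
river: ρ → (-10,7,8)
river: ρ → (8,9,-9)
river: ρ → (-9,9,8)
river: ρ → (8,7,-10)
ρ-cycle length = 16 (tail of 0 descent steps not counted)

16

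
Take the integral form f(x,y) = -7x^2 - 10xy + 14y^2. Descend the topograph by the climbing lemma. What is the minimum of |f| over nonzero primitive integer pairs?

descent: ρ → (14,10,-7)  [lands on river]
river: ρ → (-7,18,6)
river: ρ → (6,18,-7)
river: ρ → (-7,10,14)
river: ρ → (14,18,-3)
river: ρ → (-3,18,14)
closes: descent 1, river 6
min |a| on river = 3

3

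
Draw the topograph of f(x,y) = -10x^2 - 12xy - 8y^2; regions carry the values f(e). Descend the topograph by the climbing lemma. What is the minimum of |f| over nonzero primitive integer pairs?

translate: b→-8 (≡12 mod 20), so (10,12,8)→(10,-8,6)
flip: (10,-8,6)→(6,8,10)
translate: b→-4 (≡8 mod 12), so (6,8,10)→(6,-4,8)
reduced (well bottom): (6,-4,8) with a≤c, −a<b≤a
well minimum |f| = |-6| = 6 (negative-definite)

6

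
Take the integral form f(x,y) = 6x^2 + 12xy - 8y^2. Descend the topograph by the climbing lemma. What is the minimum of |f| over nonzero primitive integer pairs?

river: ρ → (-8,4,10)
river: ρ → (10,16,-2)
river: ρ → (-2,16,10)
river: ρ → (10,4,-8)
river: ρ → (-8,12,6)
river: ρ → (6,12,-8)
closes: descent 0, river 6
min |a| on river = 2

2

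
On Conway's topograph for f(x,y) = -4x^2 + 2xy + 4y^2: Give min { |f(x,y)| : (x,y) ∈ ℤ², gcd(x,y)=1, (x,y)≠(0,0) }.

river: ρ → (4,6,-2)
river: ρ → (-2,6,4)
river: ρ → (4,2,-4)
river: ρ → (-4,6,2)
river: ρ → (2,6,-4)
river: ρ → (-4,2,4)
closes: descent 0, river 6
min |a| on river = 2

2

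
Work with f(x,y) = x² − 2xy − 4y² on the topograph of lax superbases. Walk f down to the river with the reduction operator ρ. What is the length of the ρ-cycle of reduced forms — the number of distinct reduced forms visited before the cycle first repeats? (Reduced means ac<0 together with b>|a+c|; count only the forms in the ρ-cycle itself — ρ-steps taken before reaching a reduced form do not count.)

D = 20, ⌊√D⌋ = 4
descent: ρ → (-4,2,1)
descent: ρ → (1,4,-1)  [lands on river]
river: ρ → (-1,4,1)
ρ-cycle length = 2 (tail of 2 descent steps not counted)

2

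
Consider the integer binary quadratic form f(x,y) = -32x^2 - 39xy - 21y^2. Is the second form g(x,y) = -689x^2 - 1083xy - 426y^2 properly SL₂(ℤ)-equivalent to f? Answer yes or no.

D₁ = -1167, D₂ = -1167
f is negative-definite; reduce −f:
−f: translate: b→-25 (≡39 mod 64), so (32,39,21)→(32,-25,14)
−f: flip: (32,-25,14)→(14,25,32)
−f: translate: b→-3 (≡25 mod 28), so (14,25,32)→(14,-3,21)
−f: reduced (well bottom): (14,-3,21) with a≤c, −a<b≤a
flip sign back: reduced form of f is (-14,3,-21)
g is negative-definite; reduce −g:
−g: translate: b→-295 (≡1083 mod 1378), so (689,1083,426)→(689,-295,32)
−g: flip: (689,-295,32)→(32,295,689)
−g: translate: b→-25 (≡295 mod 64), so (32,295,689)→(32,-25,14)
−g: flip: (32,-25,14)→(14,25,32)
−g: translate: b→-3 (≡25 mod 28), so (14,25,32)→(14,-3,21)
−g: reduced (well bottom): (14,-3,21) with a≤c, −a<b≤a
flip sign back: reduced form of g is (-14,3,-21)
reduced forms (-14, 3, -21) vs (-14, 3, -21) ⇒ equivalent

yes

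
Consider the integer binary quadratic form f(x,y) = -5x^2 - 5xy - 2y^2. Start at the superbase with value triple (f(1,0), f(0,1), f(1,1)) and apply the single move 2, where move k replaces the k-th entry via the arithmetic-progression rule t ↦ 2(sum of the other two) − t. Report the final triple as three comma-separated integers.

start (-5,-2,-12) = (f(1,0),f(0,1),f(1,1))
replace slot 2: 2·((-5)+(-12)) − (-2) = -32 → (-5,-32,-12)

-5,-32,-12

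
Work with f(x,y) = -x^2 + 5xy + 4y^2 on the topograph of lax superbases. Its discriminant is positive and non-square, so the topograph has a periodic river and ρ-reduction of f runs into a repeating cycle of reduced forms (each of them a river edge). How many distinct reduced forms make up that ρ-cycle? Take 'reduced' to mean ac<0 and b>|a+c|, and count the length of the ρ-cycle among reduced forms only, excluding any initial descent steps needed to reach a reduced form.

D = 41, ⌊√D⌋ = 6
river: ρ → (4,3,-2)
river: ρ → (-2,5,2)
river: ρ → (2,3,-4)
river: ρ → (-4,5,1)
river: ρ → (1,5,-4)
river: ρ → (-4,3,2)
river: ρ → (2,5,-2)
river: ρ → (-2,3,4)
river: ρ → (4,5,-1)
river: ρ → (-1,5,4)
ρ-cycle length = 10 (tail of 0 descent steps not counted)

10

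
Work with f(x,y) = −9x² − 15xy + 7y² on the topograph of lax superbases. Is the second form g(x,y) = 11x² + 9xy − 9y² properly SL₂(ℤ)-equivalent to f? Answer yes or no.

D₁ = 477, D₂ = 477
river cycle of f (length 8): (7, 15, -9), (-9, 21, 1), (1, 21, -9), (-9, 15, 7), (7, 13, -11), (-11, 9, 9), (9, 9, -11), (-11, 13, 7)
river cycle of g (length 8): (-9, 9, 11), (11, 13, -7), (-7, 15, 9), (9, 21, -1), (-1, 21, 9), (9, 15, -7), (-7, 13, 11), (11, 9, -9)
cycles differ ⇒ inequivalent

no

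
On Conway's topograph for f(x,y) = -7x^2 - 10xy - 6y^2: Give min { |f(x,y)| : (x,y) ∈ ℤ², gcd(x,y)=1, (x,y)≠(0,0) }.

translate: b→-4 (≡10 mod 14), so (7,10,6)→(7,-4,3)
flip: (7,-4,3)→(3,4,7)
translate: b→-2 (≡4 mod 6), so (3,4,7)→(3,-2,6)
reduced (well bottom): (3,-2,6) with a≤c, −a<b≤a
well minimum |f| = |-3| = 3 (negative-definite)

3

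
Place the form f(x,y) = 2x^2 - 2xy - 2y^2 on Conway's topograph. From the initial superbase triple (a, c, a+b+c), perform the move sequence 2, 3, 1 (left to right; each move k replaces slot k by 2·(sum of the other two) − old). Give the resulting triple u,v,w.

start (2,-2,-2) = (f(1,0),f(0,1),f(1,1))
replace slot 2: 2·(2+(-2)) − (-2) = 2 → (2,2,-2)
replace slot 3: 2·(2+2) − (-2) = 10 → (2,2,10)
replace slot 1: 2·(2+10) − 2 = 22 → (22,2,10)

22,2,10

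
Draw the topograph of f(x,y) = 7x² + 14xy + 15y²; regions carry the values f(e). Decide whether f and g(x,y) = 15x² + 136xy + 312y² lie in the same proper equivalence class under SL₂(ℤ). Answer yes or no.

D₁ = -224, D₂ = -224
f: translate: b→0 (≡14 mod 14), so (7,14,15)→(7,0,8)
f: reduced (well bottom): (7,0,8) with a≤c, −a<b≤a
g: translate: b→-14 (≡136 mod 30), so (15,136,312)→(15,-14,7)
g: flip: (15,-14,7)→(7,14,15)
g: translate: b→0 (≡14 mod 14), so (7,14,15)→(7,0,8)
g: reduced (well bottom): (7,0,8) with a≤c, −a<b≤a
reduced forms (7, 0, 8) vs (7, 0, 8) ⇒ equivalent

yes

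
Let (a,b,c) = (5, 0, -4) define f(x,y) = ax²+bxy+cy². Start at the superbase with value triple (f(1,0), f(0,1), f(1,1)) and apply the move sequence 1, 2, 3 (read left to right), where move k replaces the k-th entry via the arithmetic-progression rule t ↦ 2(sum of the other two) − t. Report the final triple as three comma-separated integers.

start (5,-4,1) = (f(1,0),f(0,1),f(1,1))
replace slot 1: 2·((-4)+1) − 5 = -11 → (-11,-4,1)
replace slot 2: 2·((-11)+1) − (-4) = -16 → (-11,-16,1)
replace slot 3: 2·((-11)+(-16)) − 1 = -55 → (-11,-16,-55)

-11,-16,-55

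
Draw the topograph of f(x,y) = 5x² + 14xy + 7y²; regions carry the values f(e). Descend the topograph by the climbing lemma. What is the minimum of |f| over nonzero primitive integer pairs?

descent: ρ → (7,0,-2)
descent: ρ → (-2,4,5)  [lands on river]
river: ρ → (5,6,-1)
river: ρ → (-1,6,5)
river: ρ → (5,4,-2)
closes: descent 2, river 4
min |a| on river = 1

1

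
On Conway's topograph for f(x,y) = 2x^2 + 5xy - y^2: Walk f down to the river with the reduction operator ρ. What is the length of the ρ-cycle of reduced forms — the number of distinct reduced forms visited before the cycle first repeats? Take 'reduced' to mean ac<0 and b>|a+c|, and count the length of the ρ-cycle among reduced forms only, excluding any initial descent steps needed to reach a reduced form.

D = 33, ⌊√D⌋ = 5
river: ρ → (-1,5,2)
river: ρ → (2,3,-3)
river: ρ → (-3,3,2)
river: ρ → (2,5,-1)
ρ-cycle length = 4 (tail of 0 descent steps not counted)

4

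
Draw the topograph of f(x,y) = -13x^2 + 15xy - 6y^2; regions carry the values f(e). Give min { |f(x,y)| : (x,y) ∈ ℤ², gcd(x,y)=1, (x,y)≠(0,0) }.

translate: b→11 (≡-15 mod 26), so (13,-15,6)→(13,11,4)
flip: (13,11,4)→(4,-11,13)
translate: b→-3 (≡-11 mod 8), so (4,-11,13)→(4,-3,6)
reduced (well bottom): (4,-3,6) with a≤c, −a<b≤a
well minimum |f| = |-4| = 4 (negative-definite)

4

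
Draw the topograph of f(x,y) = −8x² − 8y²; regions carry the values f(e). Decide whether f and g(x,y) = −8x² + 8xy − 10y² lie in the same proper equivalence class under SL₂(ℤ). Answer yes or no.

D₁ = -256, D₂ = -256
f is negative-definite; reduce −f:
−f: reduced (well bottom): (8,0,8) with a≤c, −a<b≤a
flip sign back: reduced form of f is (-8,0,-8)
g is negative-definite; reduce −g:
−g: translate: b→8 (≡-8 mod 16), so (8,-8,10)→(8,8,10)
−g: reduced (well bottom): (8,8,10) with a≤c, −a<b≤a
flip sign back: reduced form of g is (-8,-8,-10)
reduced forms (-8, 0, -8) vs (-8, -8, -10) ⇒ inequivalent

no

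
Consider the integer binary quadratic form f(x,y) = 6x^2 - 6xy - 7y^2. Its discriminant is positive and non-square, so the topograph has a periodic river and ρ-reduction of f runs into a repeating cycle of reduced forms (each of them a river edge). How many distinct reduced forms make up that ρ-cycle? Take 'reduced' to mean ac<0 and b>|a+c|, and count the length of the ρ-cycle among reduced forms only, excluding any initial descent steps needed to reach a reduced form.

D = 204, ⌊√D⌋ = 14
descent: ρ → (-7,6,6)  [lands on river]
river: ρ → (6,6,-7)
river: ρ → (-7,8,5)
river: ρ → (5,12,-3)
river: ρ → (-3,12,5)
river: ρ → (5,8,-7)
ρ-cycle length = 6 (tail of 1 descent step not counted)

6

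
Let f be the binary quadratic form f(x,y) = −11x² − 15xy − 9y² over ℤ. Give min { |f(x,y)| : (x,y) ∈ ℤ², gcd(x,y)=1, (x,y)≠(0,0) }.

translate: b→-7 (≡15 mod 22), so (11,15,9)→(11,-7,5)
flip: (11,-7,5)→(5,7,11)
translate: b→-3 (≡7 mod 10), so (5,7,11)→(5,-3,9)
reduced (well bottom): (5,-3,9) with a≤c, −a<b≤a
well minimum |f| = |-5| = 5 (negative-definite)

5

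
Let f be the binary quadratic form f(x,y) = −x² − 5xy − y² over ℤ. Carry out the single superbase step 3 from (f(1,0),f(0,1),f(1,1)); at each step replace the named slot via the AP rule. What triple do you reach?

start (-1,-1,-7) = (f(1,0),f(0,1),f(1,1))
replace slot 3: 2·((-1)+(-1)) − (-7) = 3 → (-1,-1,3)

-1,-1,3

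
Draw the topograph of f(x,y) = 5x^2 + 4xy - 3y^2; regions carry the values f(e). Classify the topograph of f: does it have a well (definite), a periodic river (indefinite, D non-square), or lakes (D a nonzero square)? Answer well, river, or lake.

D = b²−4ac = 4² − 4·5·(-3) = 76
D > 0 non-square ⇒ indefinite ⇒ periodic river

river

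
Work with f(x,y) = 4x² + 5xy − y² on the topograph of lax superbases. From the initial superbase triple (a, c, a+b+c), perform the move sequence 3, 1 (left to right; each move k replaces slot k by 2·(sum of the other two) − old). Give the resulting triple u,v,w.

start (4,-1,8) = (f(1,0),f(0,1),f(1,1))
replace slot 3: 2·(4+(-1)) − 8 = -2 → (4,-1,-2)
replace slot 1: 2·((-1)+(-2)) − 4 = -10 → (-10,-1,-2)

-10,-1,-2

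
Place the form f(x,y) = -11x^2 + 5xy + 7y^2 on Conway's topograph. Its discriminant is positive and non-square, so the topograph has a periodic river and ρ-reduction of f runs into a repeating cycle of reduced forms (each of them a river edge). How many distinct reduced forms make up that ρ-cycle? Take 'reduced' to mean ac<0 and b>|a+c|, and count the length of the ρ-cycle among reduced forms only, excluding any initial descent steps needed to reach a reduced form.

D = 333, ⌊√D⌋ = 18
river: ρ → (7,9,-9)
river: ρ → (-9,9,7)
river: ρ → (7,5,-11)
river: ρ → (-11,17,1)
river: ρ → (1,17,-11)
river: ρ → (-11,5,7)
ρ-cycle length = 6 (tail of 0 descent steps not counted)

6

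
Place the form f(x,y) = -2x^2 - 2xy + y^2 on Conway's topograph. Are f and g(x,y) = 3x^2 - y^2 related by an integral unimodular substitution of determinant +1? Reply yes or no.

D₁ = 12, D₂ = 12
river cycle of f (length 2): (1, 2, -2), (-2, 2, 1)
river cycle of g (length 2): (-1, 2, 2), (2, 2, -1)
cycles differ ⇒ inequivalent

no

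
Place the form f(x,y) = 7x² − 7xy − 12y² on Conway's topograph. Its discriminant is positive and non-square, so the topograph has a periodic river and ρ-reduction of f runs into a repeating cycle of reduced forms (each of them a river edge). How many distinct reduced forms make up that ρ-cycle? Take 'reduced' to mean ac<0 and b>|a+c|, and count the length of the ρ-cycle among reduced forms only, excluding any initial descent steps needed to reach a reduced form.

D = 385, ⌊√D⌋ = 19
descent: ρ → (-12,7,7)  [lands on river]
river: ρ → (7,7,-12)
river: ρ → (-12,17,2)
river: ρ → (2,19,-3)
river: ρ → (-3,17,8)
river: ρ → (8,15,-5)
river: ρ → (-5,15,8)
river: ρ → (8,17,-3)
river: ρ → (-3,19,2)
river: ρ → (2,17,-12)
ρ-cycle length = 10 (tail of 1 descent step not counted)

10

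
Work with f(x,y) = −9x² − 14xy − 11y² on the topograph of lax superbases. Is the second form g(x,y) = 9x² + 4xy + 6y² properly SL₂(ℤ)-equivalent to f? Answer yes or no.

D₁ = -200, D₂ = -200
f is negative-definite; reduce −f:
−f: translate: b→-4 (≡14 mod 18), so (9,14,11)→(9,-4,6)
−f: flip: (9,-4,6)→(6,4,9)
−f: reduced (well bottom): (6,4,9) with a≤c, −a<b≤a
flip sign back: reduced form of f is (-6,-4,-9)
g: flip: (9,4,6)→(6,-4,9)
g: reduced (well bottom): (6,-4,9) with a≤c, −a<b≤a
reduced forms (-6, -4, -9) vs (6, -4, 9) ⇒ inequivalent

no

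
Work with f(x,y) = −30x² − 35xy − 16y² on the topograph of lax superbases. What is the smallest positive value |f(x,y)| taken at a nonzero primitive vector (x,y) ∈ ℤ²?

translate: b→-25 (≡35 mod 60), so (30,35,16)→(30,-25,11)
flip: (30,-25,11)→(11,25,30)
translate: b→3 (≡25 mod 22), so (11,25,30)→(11,3,16)
reduced (well bottom): (11,3,16) with a≤c, −a<b≤a
well minimum |f| = |-11| = 11 (negative-definite)

11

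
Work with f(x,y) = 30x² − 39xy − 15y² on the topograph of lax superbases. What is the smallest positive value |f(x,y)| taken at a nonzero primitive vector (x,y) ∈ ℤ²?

descent: ρ → (-15,39,30)  [lands on river]
river: ρ → (30,21,-24)
river: ρ → (-24,27,27)
river: ρ → (27,27,-24)
river: ρ → (-24,21,30)
river: ρ → (30,39,-15)
river: ρ → (-15,51,12)
river: ρ → (12,45,-27)
river: ρ → (-27,9,30)
river: ρ → (30,51,-6)
river: ρ → (-6,57,3)
river: ρ → (3,57,-6)
river: ρ → (-6,51,30)
river: ρ → (30,9,-27)
river: ρ → (-27,45,12)
river: ρ → (12,51,-15)
closes: descent 1, river 16
min |a| on river = 3

3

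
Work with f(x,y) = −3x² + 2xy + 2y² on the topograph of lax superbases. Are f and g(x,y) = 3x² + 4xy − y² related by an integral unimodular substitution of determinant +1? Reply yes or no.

D₁ = 28, D₂ = 28
river cycle of f (length 4): (2, 2, -3), (-3, 4, 1), (1, 4, -3), (-3, 2, 2)
river cycle of g (length 4): (-1, 4, 3), (3, 2, -2), (-2, 2, 3), (3, 4, -1)
cycles differ ⇒ inequivalent

no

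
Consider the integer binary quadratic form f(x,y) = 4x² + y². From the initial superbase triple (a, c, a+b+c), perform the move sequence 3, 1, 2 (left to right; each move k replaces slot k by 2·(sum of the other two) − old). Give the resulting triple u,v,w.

start (4,1,5) = (f(1,0),f(0,1),f(1,1))
replace slot 3: 2·(4+1) − 5 = 5 → (4,1,5)
replace slot 1: 2·(1+5) − 4 = 8 → (8,1,5)
replace slot 2: 2·(8+5) − 1 = 25 → (8,25,5)

8,25,5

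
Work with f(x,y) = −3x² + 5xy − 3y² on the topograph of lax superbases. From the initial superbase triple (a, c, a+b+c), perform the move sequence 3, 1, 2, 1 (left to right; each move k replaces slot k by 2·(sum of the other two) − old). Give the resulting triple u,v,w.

start (-3,-3,-1) = (f(1,0),f(0,1),f(1,1))
replace slot 3: 2·((-3)+(-3)) − (-1) = -11 → (-3,-3,-11)
replace slot 1: 2·((-3)+(-11)) − (-3) = -25 → (-25,-3,-11)
replace slot 2: 2·((-25)+(-11)) − (-3) = -69 → (-25,-69,-11)
replace slot 1: 2·((-69)+(-11)) − (-25) = -135 → (-135,-69,-11)

-135,-69,-11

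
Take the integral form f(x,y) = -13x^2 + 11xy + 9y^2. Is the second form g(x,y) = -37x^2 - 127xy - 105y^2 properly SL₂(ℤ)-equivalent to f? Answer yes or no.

D₁ = 589, D₂ = 589
river cycle of f (length 16): (9, 7, -15), (-15, 23, 1), (1, 23, -15), (-15, 7, 9), (9, 11, -13), (-13, 15, 7), (7, 13, -15), (-15, 17, 5), (5, 23, -3), (-3, 19, 19), … (6 more)
river cycle of g (length 16): (-15, 23, 1), (1, 23, -15), (-15, 7, 9), (9, 11, -13), (-13, 15, 7), (7, 13, -15), (-15, 17, 5), (5, 23, -3), (-3, 19, 19), (19, 19, -3), … (6 more)
cycles coincide ⇒ equivalent

yes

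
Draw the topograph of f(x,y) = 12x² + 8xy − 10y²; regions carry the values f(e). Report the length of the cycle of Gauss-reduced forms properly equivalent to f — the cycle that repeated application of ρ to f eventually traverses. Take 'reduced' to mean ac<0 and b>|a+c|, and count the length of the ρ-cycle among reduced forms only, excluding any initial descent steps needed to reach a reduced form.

D = 544, ⌊√D⌋ = 23
river: ρ → (-10,12,10)
river: ρ → (10,8,-12)
river: ρ → (-12,16,6)
river: ρ → (6,20,-6)
river: ρ → (-6,16,12)
river: ρ → (12,8,-10)
ρ-cycle length = 6 (tail of 0 descent steps not counted)

6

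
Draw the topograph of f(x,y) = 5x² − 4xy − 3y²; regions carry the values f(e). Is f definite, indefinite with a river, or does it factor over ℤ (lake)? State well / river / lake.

D = b²−4ac = (-4)² − 4·5·(-3) = 76
D > 0 non-square ⇒ indefinite ⇒ periodic river

river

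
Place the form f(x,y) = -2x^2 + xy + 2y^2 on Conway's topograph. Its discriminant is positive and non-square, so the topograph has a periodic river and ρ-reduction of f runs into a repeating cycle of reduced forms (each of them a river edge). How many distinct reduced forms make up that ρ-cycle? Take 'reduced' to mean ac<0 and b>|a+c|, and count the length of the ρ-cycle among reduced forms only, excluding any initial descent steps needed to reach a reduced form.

D = 17, ⌊√D⌋ = 4
river: ρ → (2,3,-1)
river: ρ → (-1,3,2)
river: ρ → (2,1,-2)
river: ρ → (-2,3,1)
river: ρ → (1,3,-2)
river: ρ → (-2,1,2)
ρ-cycle length = 6 (tail of 0 descent steps not counted)

6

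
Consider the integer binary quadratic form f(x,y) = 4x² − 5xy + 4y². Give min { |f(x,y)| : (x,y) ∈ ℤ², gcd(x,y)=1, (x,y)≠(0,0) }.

translate: b→3 (≡-5 mod 8), so (4,-5,4)→(4,3,3)
flip: (4,3,3)→(3,-3,4)
translate: b→3 (≡-3 mod 6), so (3,-3,4)→(3,3,4)
reduced (well bottom): (3,3,4) with a≤c, −a<b≤a
well minimum = a = 3

3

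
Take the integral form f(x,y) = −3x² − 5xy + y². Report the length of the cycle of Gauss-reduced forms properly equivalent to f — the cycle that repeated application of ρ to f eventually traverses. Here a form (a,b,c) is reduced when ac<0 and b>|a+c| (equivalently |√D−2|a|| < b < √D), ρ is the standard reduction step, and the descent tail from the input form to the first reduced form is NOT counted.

D = 37, ⌊√D⌋ = 6
descent: ρ → (1,5,-3)  [lands on river]
river: ρ → (-3,1,3)
river: ρ → (3,5,-1)
river: ρ → (-1,5,3)
river: ρ → (3,1,-3)
river: ρ → (-3,5,1)
ρ-cycle length = 6 (tail of 1 descent step not counted)

6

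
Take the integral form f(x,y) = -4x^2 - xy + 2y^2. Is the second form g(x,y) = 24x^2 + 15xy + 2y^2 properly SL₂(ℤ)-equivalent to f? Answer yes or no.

D₁ = 33, D₂ = 33
river cycle of f (length 4): (2, 5, -1), (-1, 5, 2), (2, 3, -3), (-3, 3, 2)
river cycle of g (length 4): (2, 5, -1), (-1, 5, 2), (2, 3, -3), (-3, 3, 2)
cycles coincide ⇒ equivalent

yes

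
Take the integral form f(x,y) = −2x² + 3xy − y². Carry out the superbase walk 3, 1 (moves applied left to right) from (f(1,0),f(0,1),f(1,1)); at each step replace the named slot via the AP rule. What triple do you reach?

start (-2,-1,0) = (f(1,0),f(0,1),f(1,1))
replace slot 3: 2·((-2)+(-1)) − 0 = -6 → (-2,-1,-6)
replace slot 1: 2·((-1)+(-6)) − (-2) = -12 → (-12,-1,-6)

-12,-1,-6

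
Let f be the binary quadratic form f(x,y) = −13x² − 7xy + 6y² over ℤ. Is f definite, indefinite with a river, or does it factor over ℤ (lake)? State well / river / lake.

D = b²−4ac = (-7)² − 4·(-13)·6 = 361
D = 19² is a perfect square ⇒ form factors over ℤ ⇒ lakes

lake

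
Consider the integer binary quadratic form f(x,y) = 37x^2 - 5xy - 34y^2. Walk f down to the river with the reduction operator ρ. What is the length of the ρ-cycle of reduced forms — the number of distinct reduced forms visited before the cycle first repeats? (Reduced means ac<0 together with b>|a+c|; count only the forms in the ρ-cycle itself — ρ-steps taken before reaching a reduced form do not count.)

D = 5057, ⌊√D⌋ = 71
descent: ρ → (-34,5,37)  [lands on river]
river: ρ → (37,69,-2)
river: ρ → (-2,71,2)
river: ρ → (2,69,-37)
river: ρ → (-37,5,34)
river: ρ → (34,63,-8)
river: ρ → (-8,65,26)
river: ρ → (26,39,-34)
river: ρ → (-34,29,31)
river: ρ → (31,33,-32)
river: ρ → (-32,31,32)
river: ρ → (32,33,-31)
river: ρ → (-31,29,34)
river: ρ → (34,39,-26)
river: ρ → (-26,65,8)
river: ρ → (8,63,-34)
ρ-cycle length = 16 (tail of 1 descent step not counted)

16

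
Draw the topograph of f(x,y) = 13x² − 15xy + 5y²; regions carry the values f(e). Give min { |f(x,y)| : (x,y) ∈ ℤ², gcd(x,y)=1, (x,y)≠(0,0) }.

translate: b→11 (≡-15 mod 26), so (13,-15,5)→(13,11,3)
flip: (13,11,3)→(3,-11,13)
translate: b→1 (≡-11 mod 6), so (3,-11,13)→(3,1,3)
reduced (well bottom): (3,1,3) with a≤c, −a<b≤a
well minimum = a = 3

3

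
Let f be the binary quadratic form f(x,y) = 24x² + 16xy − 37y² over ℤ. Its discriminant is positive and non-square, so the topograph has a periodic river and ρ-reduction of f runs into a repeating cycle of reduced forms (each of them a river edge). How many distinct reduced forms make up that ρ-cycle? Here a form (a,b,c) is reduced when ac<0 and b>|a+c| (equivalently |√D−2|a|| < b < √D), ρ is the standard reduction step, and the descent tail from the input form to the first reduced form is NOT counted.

D = 3808, ⌊√D⌋ = 61
river: ρ → (-37,58,3)
river: ρ → (3,56,-56)
river: ρ → (-56,56,3)
river: ρ → (3,58,-37)
river: ρ → (-37,16,24)
river: ρ → (24,32,-29)
river: ρ → (-29,26,27)
river: ρ → (27,28,-28)
river: ρ → (-28,28,27)
river: ρ → (27,26,-29)
river: ρ → (-29,32,24)
river: ρ → (24,16,-37)
ρ-cycle length = 12 (tail of 0 descent steps not counted)

12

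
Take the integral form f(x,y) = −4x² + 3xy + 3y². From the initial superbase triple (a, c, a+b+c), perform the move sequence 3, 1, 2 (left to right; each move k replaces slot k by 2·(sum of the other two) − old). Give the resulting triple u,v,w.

start (-4,3,2) = (f(1,0),f(0,1),f(1,1))
replace slot 3: 2·((-4)+3) − 2 = -4 → (-4,3,-4)
replace slot 1: 2·(3+(-4)) − (-4) = 2 → (2,3,-4)
replace slot 2: 2·(2+(-4)) − 3 = -7 → (2,-7,-4)

2,-7,-4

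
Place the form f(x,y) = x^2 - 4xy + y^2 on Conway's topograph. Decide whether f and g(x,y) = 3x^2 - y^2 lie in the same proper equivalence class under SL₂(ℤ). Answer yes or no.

D₁ = 12, D₂ = 12
river cycle of f (length 2): (1, 2, -2), (-2, 2, 1)
river cycle of g (length 2): (-1, 2, 2), (2, 2, -1)
cycles differ ⇒ inequivalent

no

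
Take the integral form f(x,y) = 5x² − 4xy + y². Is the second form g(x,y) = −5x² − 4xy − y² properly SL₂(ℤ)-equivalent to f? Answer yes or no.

D₁ = -4, D₂ = -4
f: flip: (5,-4,1)→(1,4,5)
f: translate: b→0 (≡4 mod 2), so (1,4,5)→(1,0,1)
f: reduced (well bottom): (1,0,1) with a≤c, −a<b≤a
g is negative-definite; reduce −g:
−g: flip: (5,4,1)→(1,-4,5)
−g: translate: b→0 (≡-4 mod 2), so (1,-4,5)→(1,0,1)
−g: reduced (well bottom): (1,0,1) with a≤c, −a<b≤a
flip sign back: reduced form of g is (-1,0,-1)
reduced forms (1, 0, 1) vs (-1, 0, -1) ⇒ inequivalent

no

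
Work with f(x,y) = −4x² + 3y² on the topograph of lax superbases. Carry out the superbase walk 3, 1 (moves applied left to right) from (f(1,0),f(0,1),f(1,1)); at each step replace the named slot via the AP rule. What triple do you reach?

start (-4,3,-1) = (f(1,0),f(0,1),f(1,1))
replace slot 3: 2·((-4)+3) − (-1) = -1 → (-4,3,-1)
replace slot 1: 2·(3+(-1)) − (-4) = 8 → (8,3,-1)

8,3,-1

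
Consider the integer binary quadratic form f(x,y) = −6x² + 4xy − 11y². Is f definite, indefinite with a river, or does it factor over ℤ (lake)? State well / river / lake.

D = b²−4ac = 4² − 4·(-6)·(-11) = -248
D < 0 ⇒ definite ⇒ every region one sign ⇒ single well

well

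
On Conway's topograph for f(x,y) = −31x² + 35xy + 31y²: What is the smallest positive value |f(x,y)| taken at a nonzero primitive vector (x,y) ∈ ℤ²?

river: ρ → (31,27,-35)
river: ρ → (-35,43,23)
river: ρ → (23,49,-29)
river: ρ → (-29,67,5)
river: ρ → (5,63,-55)
river: ρ → (-55,47,13)
river: ρ → (13,57,-35)
river: ρ → (-35,13,35)
river: ρ → (35,57,-13)
river: ρ → (-13,47,55)
river: ρ → (55,63,-5)
river: ρ → (-5,67,29)
river: ρ → (29,49,-23)
river: ρ → (-23,43,35)
river: ρ → (35,27,-31)
river: ρ → (-31,35,31)
closes: descent 0, river 16
min |a| on river = 5

5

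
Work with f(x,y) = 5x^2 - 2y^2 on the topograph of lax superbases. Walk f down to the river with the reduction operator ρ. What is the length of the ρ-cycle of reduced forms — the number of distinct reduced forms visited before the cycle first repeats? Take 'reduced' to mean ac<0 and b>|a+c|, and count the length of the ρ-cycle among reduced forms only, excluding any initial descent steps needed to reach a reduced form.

D = 40, ⌊√D⌋ = 6
descent: ρ → (-2,4,3)  [lands on river]
river: ρ → (3,2,-3)
river: ρ → (-3,4,2)
river: ρ → (2,4,-3)
river: ρ → (-3,2,3)
river: ρ → (3,4,-2)
ρ-cycle length = 6 (tail of 1 descent step not counted)

6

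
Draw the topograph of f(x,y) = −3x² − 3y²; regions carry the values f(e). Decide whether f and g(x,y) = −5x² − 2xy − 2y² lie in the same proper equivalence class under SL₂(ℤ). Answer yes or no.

D₁ = -36, D₂ = -36
f is negative-definite; reduce −f:
−f: reduced (well bottom): (3,0,3) with a≤c, −a<b≤a
flip sign back: reduced form of f is (-3,0,-3)
g is negative-definite; reduce −g:
−g: flip: (5,2,2)→(2,-2,5)
−g: translate: b→2 (≡-2 mod 4), so (2,-2,5)→(2,2,5)
−g: reduced (well bottom): (2,2,5) with a≤c, −a<b≤a
flip sign back: reduced form of g is (-2,-2,-5)
reduced forms (-3, 0, -3) vs (-2, -2, -5) ⇒ inequivalent

no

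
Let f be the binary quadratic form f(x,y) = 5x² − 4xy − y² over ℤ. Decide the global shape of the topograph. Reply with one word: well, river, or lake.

D = b²−4ac = (-4)² − 4·5·(-1) = 36
D = 6² is a perfect square ⇒ form factors over ℤ ⇒ lakes

lake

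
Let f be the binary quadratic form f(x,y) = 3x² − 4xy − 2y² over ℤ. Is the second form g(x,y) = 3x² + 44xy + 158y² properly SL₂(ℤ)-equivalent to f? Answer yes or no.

D₁ = 40, D₂ = 40
river cycle of f (length 6): (-2, 4, 3), (3, 2, -3), (-3, 4, 2), (2, 4, -3), (-3, 2, 3), (3, 4, -2)
river cycle of g (length 6): (3, 2, -3), (-3, 4, 2), (2, 4, -3), (-3, 2, 3), (3, 4, -2), (-2, 4, 3)
cycles coincide ⇒ equivalent

yes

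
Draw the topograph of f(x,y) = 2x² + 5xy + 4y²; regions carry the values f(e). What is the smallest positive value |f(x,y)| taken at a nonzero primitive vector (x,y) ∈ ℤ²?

translate: b→1 (≡5 mod 4), so (2,5,4)→(2,1,1)
flip: (2,1,1)→(1,-1,2)
translate: b→1 (≡-1 mod 2), so (1,-1,2)→(1,1,2)
reduced (well bottom): (1,1,2) with a≤c, −a<b≤a
well minimum = a = 1

1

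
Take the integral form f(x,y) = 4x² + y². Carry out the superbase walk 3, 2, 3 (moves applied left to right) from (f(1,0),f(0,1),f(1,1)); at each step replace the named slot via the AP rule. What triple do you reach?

start (4,1,5) = (f(1,0),f(0,1),f(1,1))
replace slot 3: 2·(4+1) − 5 = 5 → (4,1,5)
replace slot 2: 2·(4+5) − 1 = 17 → (4,17,5)
replace slot 3: 2·(4+17) − 5 = 37 → (4,17,37)

4,17,37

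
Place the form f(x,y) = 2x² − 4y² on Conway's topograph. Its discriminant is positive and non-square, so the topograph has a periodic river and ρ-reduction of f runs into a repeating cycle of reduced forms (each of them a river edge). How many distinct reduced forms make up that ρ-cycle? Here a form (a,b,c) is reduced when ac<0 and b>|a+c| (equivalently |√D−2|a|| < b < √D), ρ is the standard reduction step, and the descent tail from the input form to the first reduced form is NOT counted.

D = 32, ⌊√D⌋ = 5
descent: ρ → (-4,0,2)
descent: ρ → (2,4,-2)  [lands on river]
river: ρ → (-2,4,2)
ρ-cycle length = 2 (tail of 2 descent steps not counted)

2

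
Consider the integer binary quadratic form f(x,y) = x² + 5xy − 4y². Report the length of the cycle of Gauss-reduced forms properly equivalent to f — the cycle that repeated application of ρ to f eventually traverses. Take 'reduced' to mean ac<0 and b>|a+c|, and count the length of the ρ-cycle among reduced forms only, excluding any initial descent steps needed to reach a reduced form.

D = 41, ⌊√D⌋ = 6
river: ρ → (-4,3,2)
river: ρ → (2,5,-2)
river: ρ → (-2,3,4)
river: ρ → (4,5,-1)
river: ρ → (-1,5,4)
river: ρ → (4,3,-2)
river: ρ → (-2,5,2)
river: ρ → (2,3,-4)
river: ρ → (-4,5,1)
river: ρ → (1,5,-4)
ρ-cycle length = 10 (tail of 0 descent steps not counted)

10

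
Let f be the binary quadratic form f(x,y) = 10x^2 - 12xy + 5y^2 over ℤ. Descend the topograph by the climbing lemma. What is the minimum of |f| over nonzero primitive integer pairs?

translate: b→8 (≡-12 mod 20), so (10,-12,5)→(10,8,3)
flip: (10,8,3)→(3,-8,10)
translate: b→-2 (≡-8 mod 6), so (3,-8,10)→(3,-2,5)
reduced (well bottom): (3,-2,5) with a≤c, −a<b≤a
well minimum = a = 3

3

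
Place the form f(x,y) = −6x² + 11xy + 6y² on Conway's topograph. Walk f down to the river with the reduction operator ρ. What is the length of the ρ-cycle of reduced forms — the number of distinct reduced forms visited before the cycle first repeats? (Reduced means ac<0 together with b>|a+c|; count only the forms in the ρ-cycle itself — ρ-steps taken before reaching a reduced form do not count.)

D = 265, ⌊√D⌋ = 16
river: ρ → (6,13,-4)
river: ρ → (-4,11,9)
river: ρ → (9,7,-6)
river: ρ → (-6,5,10)
river: ρ → (10,15,-1)
river: ρ → (-1,15,10)
river: ρ → (10,5,-6)
river: ρ → (-6,7,9)
river: ρ → (9,11,-4)
river: ρ → (-4,13,6)
river: ρ → (6,11,-6)
river: ρ → (-6,13,4)
river: ρ → (4,11,-9)
river: ρ → (-9,7,6)
river: ρ → (6,5,-10)
river: ρ → (-10,15,1)
river: ρ → (1,15,-10)
river: ρ → (-10,5,6)
river: ρ → (6,7,-9)
river: ρ → (-9,11,4)
river: ρ → (4,13,-6)
river: ρ → (-6,11,6)
ρ-cycle length = 22 (tail of 0 descent steps not counted)

22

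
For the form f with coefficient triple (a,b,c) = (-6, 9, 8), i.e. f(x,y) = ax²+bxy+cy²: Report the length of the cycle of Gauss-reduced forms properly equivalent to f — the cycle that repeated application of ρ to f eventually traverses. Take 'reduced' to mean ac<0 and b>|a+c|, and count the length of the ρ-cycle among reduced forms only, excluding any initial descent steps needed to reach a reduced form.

D = 273, ⌊√D⌋ = 16
river: ρ → (8,7,-7)
river: ρ → (-7,7,8)
river: ρ → (8,9,-6)
river: ρ → (-6,15,2)
river: ρ → (2,13,-13)
river: ρ → (-13,13,2)
river: ρ → (2,15,-6)
river: ρ → (-6,9,8)
ρ-cycle length = 8 (tail of 0 descent steps not counted)

8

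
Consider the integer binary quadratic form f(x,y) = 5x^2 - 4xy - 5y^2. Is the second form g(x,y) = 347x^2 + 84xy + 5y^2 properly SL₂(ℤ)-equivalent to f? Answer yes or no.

D₁ = 116, D₂ = 116
river cycle of f (length 10): (-5, 4, 5), (5, 6, -4), (-4, 10, 1), (1, 10, -4), (-4, 6, 5), (5, 4, -5), (-5, 6, 4), (4, 10, -1), (-1, 10, 4), (4, 6, -5)
river cycle of g (length 10): (5, 6, -4), (-4, 10, 1), (1, 10, -4), (-4, 6, 5), (5, 4, -5), (-5, 6, 4), (4, 10, -1), (-1, 10, 4), (4, 6, -5), (-5, 4, 5)
cycles coincide ⇒ equivalent

yes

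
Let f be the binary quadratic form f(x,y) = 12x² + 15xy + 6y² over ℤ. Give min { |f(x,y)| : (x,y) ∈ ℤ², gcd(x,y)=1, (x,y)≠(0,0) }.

translate: b→-9 (≡15 mod 24), so (12,15,6)→(12,-9,3)
flip: (12,-9,3)→(3,9,12)
translate: b→3 (≡9 mod 6), so (3,9,12)→(3,3,6)
reduced (well bottom): (3,3,6) with a≤c, −a<b≤a
well minimum = a = 3

3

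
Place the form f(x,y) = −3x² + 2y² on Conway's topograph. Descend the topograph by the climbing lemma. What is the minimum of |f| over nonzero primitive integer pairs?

descent: ρ → (2,4,-1)  [lands on river]
river: ρ → (-1,4,2)
closes: descent 1, river 2
min |a| on river = 1

1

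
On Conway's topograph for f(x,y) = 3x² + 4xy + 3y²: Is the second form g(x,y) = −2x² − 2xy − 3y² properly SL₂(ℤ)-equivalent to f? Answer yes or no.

D₁ = -20, D₂ = -20
f: translate: b→-2 (≡4 mod 6), so (3,4,3)→(3,-2,2)
f: flip: (3,-2,2)→(2,2,3)
f: reduced (well bottom): (2,2,3) with a≤c, −a<b≤a
g is negative-definite; reduce −g:
−g: reduced (well bottom): (2,2,3) with a≤c, −a<b≤a
flip sign back: reduced form of g is (-2,-2,-3)
reduced forms (2, 2, 3) vs (-2, -2, -3) ⇒ inequivalent

no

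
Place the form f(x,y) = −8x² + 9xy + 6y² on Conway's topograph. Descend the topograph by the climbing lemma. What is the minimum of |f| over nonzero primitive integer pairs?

river: ρ → (6,15,-2)
river: ρ → (-2,13,13)
river: ρ → (13,13,-2)
river: ρ → (-2,15,6)
river: ρ → (6,9,-8)
river: ρ → (-8,7,7)
river: ρ → (7,7,-8)
river: ρ → (-8,9,6)
closes: descent 0, river 8
min |a| on river = 2

2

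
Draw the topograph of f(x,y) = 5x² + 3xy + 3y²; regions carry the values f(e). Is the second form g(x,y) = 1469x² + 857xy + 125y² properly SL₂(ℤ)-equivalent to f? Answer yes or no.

D₁ = -51, D₂ = -51
f: flip: (5,3,3)→(3,-3,5)
f: translate: b→3 (≡-3 mod 6), so (3,-3,5)→(3,3,5)
f: reduced (well bottom): (3,3,5) with a≤c, −a<b≤a
g: flip: (1469,857,125)→(125,-857,1469)
g: translate: b→-107 (≡-857 mod 250), so (125,-857,1469)→(125,-107,23)
g: flip: (125,-107,23)→(23,107,125)
g: translate: b→15 (≡107 mod 46), so (23,107,125)→(23,15,3)
g: flip: (23,15,3)→(3,-15,23)
g: translate: b→3 (≡-15 mod 6), so (3,-15,23)→(3,3,5)
g: reduced (well bottom): (3,3,5) with a≤c, −a<b≤a
reduced forms (3, 3, 5) vs (3, 3, 5) ⇒ equivalent

yes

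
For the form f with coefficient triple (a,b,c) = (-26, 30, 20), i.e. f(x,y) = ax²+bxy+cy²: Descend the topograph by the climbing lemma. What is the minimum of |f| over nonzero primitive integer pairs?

river: ρ → (20,50,-6)
river: ρ → (-6,46,36)
river: ρ → (36,26,-16)
river: ρ → (-16,38,24)
river: ρ → (24,10,-30)
river: ρ → (-30,50,4)
river: ρ → (4,54,-4)
river: ρ → (-4,50,30)
river: ρ → (30,10,-24)
river: ρ → (-24,38,16)
river: ρ → (16,26,-36)
river: ρ → (-36,46,6)
river: ρ → (6,50,-20)
river: ρ → (-20,30,26)
river: ρ → (26,22,-24)
river: ρ → (-24,26,24)
river: ρ → (24,22,-26)
river: ρ → (-26,30,20)
closes: descent 0, river 18
min |a| on river = 4

4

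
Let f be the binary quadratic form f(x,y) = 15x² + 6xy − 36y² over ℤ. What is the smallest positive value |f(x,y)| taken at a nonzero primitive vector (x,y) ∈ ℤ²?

descent: ρ → (-36,-6,15)
descent: ρ → (15,36,-15)  [lands on river]
river: ρ → (-15,24,27)
river: ρ → (27,30,-12)
river: ρ → (-12,42,9)
river: ρ → (9,30,-36)
river: ρ → (-36,42,3)
river: ρ → (3,42,-36)
river: ρ → (-36,30,9)
river: ρ → (9,42,-12)
river: ρ → (-12,30,27)
river: ρ → (27,24,-15)
river: ρ → (-15,36,15)
river: ρ → (15,24,-27)
river: ρ → (-27,30,12)
river: ρ → (12,42,-9)
river: ρ → (-9,30,36)
river: ρ → (36,42,-3)
river: ρ → (-3,42,36)
river: ρ → (36,30,-9)
river: ρ → (-9,42,12)
river: ρ → (12,30,-27)
river: ρ → (-27,24,15)
closes: descent 2, river 22
min |a| on river = 3

3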